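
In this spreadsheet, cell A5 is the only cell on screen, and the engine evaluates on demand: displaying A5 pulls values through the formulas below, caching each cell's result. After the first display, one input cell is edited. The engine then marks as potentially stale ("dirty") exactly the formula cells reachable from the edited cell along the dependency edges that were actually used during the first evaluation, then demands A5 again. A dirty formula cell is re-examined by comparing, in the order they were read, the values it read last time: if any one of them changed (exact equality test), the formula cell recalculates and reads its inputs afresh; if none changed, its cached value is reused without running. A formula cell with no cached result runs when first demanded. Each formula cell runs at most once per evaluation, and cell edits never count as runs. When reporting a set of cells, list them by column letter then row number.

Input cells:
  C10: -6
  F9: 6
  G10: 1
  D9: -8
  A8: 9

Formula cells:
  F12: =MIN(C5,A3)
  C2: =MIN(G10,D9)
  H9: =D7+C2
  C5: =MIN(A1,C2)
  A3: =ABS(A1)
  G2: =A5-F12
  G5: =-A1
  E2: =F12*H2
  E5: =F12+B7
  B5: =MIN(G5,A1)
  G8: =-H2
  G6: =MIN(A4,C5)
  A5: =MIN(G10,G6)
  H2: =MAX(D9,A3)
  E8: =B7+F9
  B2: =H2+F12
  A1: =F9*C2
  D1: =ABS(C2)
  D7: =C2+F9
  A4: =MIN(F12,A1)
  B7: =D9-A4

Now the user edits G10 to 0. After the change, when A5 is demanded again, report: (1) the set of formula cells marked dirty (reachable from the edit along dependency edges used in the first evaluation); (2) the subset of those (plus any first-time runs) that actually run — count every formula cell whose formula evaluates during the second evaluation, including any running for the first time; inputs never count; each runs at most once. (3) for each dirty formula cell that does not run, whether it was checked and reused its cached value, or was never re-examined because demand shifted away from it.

Initial pass — values computed on the first demand:
  C2 = MIN(1, -8) = -8
  A1 = 6 * -8 = -48
  A3 = ABS(-48) = 48
  C5 = MIN(-48, -8) = -48
  F12 = MIN(-48, 48) = -48
  A4 = MIN(-48, -48) = -48
  G6 = MIN(-48, -48) = -48
  A5 = MIN(1, -48) = -48

Second demand — change propagation:
  C2: re-runs because G10 1->0; new result -8 (unchanged).
  A1: re-examined; everything it read last time is the same (F9 unchanged, C2 unchanged) — cache -48 kept, no run.
  A3: re-examined; everything it read last time is the same (A1 unchanged) — cache 48 kept, no run.
  C5: re-examined; everything it read last time is the same (A1 unchanged, C2 unchanged) — cache -48 kept, no run.
  F12: re-examined; everything it read last time is the same (C5 unchanged, A3 unchanged) — cache -48 kept, no run.
  A4: re-examined; everything it read last time is the same (F12 unchanged, A1 unchanged) — cache -48 kept, no run.
  G6: re-examined; everything it read last time is the same (A4 unchanged, C5 unchanged) — cache -48 kept, no run.
  A5: re-runs because G10 1->0; new result -48 (unchanged).

The important point: at A1 every value read last time is unchanged, so the dirty flag clears without a run.

Dirty set: A1, A3, A4, A5, C2, C5, F12, G6.
Run set: A5, C2 (2 run).
Re-examined without running (cache reused): A1, A3, A4, C5, F12, G6.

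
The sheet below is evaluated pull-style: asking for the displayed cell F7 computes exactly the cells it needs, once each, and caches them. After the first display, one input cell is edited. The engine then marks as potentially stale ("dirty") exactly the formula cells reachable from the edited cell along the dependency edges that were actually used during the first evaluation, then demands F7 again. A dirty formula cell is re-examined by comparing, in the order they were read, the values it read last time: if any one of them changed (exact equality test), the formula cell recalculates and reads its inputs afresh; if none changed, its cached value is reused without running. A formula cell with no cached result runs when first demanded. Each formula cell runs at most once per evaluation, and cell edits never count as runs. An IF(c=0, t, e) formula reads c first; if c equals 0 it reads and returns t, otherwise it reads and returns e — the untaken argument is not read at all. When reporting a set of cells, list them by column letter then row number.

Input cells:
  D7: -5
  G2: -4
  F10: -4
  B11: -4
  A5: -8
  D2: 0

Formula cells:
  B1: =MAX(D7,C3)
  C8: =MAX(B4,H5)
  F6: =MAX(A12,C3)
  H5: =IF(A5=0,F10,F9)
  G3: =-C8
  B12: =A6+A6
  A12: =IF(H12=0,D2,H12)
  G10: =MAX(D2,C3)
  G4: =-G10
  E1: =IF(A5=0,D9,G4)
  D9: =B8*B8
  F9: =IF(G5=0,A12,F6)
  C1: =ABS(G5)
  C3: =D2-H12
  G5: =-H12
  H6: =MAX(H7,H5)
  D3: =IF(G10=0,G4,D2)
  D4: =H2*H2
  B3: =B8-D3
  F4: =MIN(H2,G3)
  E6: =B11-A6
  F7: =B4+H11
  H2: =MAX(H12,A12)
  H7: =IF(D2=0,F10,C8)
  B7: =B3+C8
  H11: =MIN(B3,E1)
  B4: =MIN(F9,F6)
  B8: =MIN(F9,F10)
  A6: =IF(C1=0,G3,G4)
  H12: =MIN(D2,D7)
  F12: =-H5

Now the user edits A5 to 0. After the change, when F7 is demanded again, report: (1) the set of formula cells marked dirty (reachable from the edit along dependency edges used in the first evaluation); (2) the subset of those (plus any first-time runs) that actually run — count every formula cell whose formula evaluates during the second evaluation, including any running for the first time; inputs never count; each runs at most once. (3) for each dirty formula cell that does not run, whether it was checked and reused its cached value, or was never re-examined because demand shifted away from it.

First demand of the output computes:
  H12 = MIN(0, -5) = -5
  A12 = IF(H12=0: H12=-5 -> else branch H12) = -5
  C3 = 0 - -5 = 5
  F6 = MAX(-5, 5) = 5
  G5 = -(-5) = 5
  F9 = IF(G5=0: G5=5 -> else branch F6) = 5
  B4 = MIN(5, 5) = 5
  B8 = MIN(5, -4) = -4
  G10 = MAX(0, 5) = 5
  G4 = -(5) = -5
  D3 = IF(G10=0: G10=5 -> else branch D2) = 0
  B3 = -4 - 0 = -4
  E1 = IF(A5=0: A5=-8 -> else branch G4) = -5
  H11 = MIN(-4, -5) = -5
  F7 = 5 + -5 = 0

After the edit, cleaning proceeds:
  D9: had never run; runs now, result 16.
  E1: a read changed (A5 -8->0) — executes, giving 16.
  H11: a read changed (E1 -5->16) — executes, giving -4.
  F7: a read changed (H11 -5->-4) — executes, giving 1.

Note the branch switch — D9 had no cache and runs now for the first time.

The edit dirties: E1, F7, H11.
4 formula cells run: D9, E1, F7, H11.
No dirty formula cell escaped a run.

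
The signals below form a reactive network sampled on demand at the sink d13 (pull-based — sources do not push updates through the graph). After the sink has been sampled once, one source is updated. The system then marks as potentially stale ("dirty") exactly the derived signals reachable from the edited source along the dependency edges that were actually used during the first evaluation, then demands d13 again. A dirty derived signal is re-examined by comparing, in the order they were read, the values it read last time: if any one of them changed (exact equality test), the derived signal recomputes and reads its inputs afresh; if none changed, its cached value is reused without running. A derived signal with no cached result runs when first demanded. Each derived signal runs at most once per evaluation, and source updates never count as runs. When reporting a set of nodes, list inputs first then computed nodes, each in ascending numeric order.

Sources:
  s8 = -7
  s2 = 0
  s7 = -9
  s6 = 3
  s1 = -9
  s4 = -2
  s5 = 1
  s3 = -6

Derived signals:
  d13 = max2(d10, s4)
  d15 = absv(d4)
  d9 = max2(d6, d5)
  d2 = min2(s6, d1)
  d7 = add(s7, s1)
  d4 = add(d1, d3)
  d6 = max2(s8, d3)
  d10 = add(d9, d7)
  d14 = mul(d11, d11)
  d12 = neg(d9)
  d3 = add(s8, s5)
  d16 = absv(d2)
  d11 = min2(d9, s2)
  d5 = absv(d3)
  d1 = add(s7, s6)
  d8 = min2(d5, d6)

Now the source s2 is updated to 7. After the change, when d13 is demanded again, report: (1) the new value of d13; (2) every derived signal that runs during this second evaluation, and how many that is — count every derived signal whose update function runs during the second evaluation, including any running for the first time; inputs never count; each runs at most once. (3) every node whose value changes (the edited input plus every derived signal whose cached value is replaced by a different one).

d13 now evaluates to -2.
Run set: none (0 run).
Changed values: s2.
The important point: nothing the output needs ever reads s2, so the edit is invisible to it.

Initial pass — values computed on the first demand:
  d3 = add(-7, 1) = -6
  d5 = absv(-6) = 6
  d6 = max2(-7, -6) = -6
  d7 = add(-9, -9) = -18
  d9 = max2(-6, 6) = 6
  d10 = add(6, -18) = -12
  d13 = max2(-12, -2) = -2

Second demand — change propagation:
  no demanded computation ever read s2, so the edit dirties nothing and nothing runs.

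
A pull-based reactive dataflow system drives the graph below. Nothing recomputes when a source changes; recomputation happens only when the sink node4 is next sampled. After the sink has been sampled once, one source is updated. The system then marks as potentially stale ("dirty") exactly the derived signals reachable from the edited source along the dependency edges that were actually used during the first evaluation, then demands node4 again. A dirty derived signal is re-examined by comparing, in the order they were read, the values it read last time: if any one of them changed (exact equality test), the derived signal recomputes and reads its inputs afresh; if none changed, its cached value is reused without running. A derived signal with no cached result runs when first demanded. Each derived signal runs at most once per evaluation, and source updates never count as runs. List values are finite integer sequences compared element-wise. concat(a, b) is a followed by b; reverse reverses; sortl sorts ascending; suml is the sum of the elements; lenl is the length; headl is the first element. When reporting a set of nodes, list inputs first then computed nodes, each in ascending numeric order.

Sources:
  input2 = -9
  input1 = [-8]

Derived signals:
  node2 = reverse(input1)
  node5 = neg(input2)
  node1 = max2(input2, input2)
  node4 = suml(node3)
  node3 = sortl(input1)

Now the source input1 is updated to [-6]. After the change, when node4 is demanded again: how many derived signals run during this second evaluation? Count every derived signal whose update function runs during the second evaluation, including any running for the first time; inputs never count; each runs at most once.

First evaluation (everything demanded from the output):
  node3 = sortl([-8]) = [-8]
  node4 = suml([-8]) = -8

Propagation after the edit:
  node3: runs — input1 [-8]->[-6]; result [-6].
  node4: runs — node3 [-8]->[-6]; result -6.

Derived signals that run: node3, node4 — 2 in total.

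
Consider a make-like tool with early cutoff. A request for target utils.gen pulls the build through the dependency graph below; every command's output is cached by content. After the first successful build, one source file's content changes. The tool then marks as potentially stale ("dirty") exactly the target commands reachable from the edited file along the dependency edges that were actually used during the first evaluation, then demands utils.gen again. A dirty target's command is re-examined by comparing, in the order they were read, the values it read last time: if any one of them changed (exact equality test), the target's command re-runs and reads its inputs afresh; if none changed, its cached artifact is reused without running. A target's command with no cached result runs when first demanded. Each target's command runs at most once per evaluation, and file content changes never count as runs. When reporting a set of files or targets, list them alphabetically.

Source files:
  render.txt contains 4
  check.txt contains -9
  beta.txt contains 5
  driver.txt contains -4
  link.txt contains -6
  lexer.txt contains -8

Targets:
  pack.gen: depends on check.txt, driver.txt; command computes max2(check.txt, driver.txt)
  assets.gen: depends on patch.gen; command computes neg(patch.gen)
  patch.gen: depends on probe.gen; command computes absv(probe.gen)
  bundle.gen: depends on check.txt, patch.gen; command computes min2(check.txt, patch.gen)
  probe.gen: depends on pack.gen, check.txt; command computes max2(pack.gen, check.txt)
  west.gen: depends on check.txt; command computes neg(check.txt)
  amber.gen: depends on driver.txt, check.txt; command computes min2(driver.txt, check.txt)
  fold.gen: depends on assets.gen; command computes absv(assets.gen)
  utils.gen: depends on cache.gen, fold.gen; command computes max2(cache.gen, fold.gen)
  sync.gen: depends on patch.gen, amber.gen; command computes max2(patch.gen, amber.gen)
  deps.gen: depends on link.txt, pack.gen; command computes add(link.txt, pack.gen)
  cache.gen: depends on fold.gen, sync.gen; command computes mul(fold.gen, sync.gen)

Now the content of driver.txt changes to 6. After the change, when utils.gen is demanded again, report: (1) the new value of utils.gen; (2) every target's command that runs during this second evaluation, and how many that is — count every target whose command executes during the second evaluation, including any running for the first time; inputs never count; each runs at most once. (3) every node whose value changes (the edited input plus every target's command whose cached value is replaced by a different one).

Demanding utils.gen again yields 36.
9 target commands run: amber.gen, assets.gen, cache.gen, fold.gen, pack.gen, patch.gen, probe.gen, sync.gen, utils.gen.
The nodes whose values change: assets.gen, cache.gen, driver.txt, fold.gen, pack.gen, patch.gen, probe.gen, sync.gen, utils.gen.

First demand of the output computes:
  amber.gen = min2(-4, -9) = -9
  pack.gen = max2(-9, -4) = -4
  probe.gen = max2(-4, -9) = -4
  patch.gen = absv(-4) = 4
  assets.gen = neg(4) = -4
  fold.gen = absv(-4) = 4
  sync.gen = max2(4, -9) = 4
  cache.gen = mul(4, 4) = 16
  utils.gen = max2(16, 4) = 16

After the edit, cleaning proceeds:
  amber.gen: a read changed (driver.txt -4->6) — executes, giving -9 — identical to its old value.
  pack.gen: a read changed (driver.txt -4->6) — executes, giving 6.
  probe.gen: a read changed (pack.gen -4->6) — executes, giving 6.
  patch.gen: a read changed (probe.gen -4->6) — executes, giving 6.
  assets.gen: a read changed (patch.gen 4->6) — executes, giving -6.
  fold.gen: a read changed (assets.gen -4->-6) — executes, giving 6.
  sync.gen: a read changed (patch.gen 4->6) — executes, giving 6.
  cache.gen: a read changed (fold.gen 4->6; sync.gen 4->6) — executes, giving 36.
  utils.gen: a read changed (cache.gen 16->36; fold.gen 4->6) — executes, giving 36.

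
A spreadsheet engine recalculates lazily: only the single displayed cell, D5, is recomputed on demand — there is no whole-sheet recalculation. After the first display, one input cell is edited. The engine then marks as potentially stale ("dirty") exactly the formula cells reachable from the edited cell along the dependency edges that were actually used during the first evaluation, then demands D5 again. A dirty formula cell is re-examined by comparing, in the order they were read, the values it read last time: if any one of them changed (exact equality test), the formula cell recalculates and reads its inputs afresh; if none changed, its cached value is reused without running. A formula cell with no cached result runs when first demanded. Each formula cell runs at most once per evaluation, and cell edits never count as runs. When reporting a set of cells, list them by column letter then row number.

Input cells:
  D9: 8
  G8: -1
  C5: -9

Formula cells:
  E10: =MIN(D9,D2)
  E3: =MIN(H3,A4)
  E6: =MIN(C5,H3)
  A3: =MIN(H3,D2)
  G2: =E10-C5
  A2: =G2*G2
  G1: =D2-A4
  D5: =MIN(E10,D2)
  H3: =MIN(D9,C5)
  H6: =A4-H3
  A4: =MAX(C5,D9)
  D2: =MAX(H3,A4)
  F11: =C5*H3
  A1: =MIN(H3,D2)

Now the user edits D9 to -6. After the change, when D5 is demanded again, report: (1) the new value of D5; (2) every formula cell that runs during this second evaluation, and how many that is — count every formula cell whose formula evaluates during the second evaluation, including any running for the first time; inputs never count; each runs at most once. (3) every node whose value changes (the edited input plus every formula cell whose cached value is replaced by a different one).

New value of D5: -6.
Formula cells that run: A4, D2, D5, E10, H3 — 5 in total.
Values that change: A4, D2, D5, D9, E10.

First evaluation (everything demanded from the output):
  A4 = MAX(-9, 8) = 8
  H3 = MIN(8, -9) = -9
  D2 = MAX(-9, 8) = 8
  E10 = MIN(8, 8) = 8
  D5 = MIN(8, 8) = 8

Propagation after the edit:
  A4: runs — D9 8->-6; result -6.
  H3: runs — D9 8->-6; result -9 (same value as before).
  D2: runs — A4 8->-6; result -6.
  E10: runs — D9 8->-6; D2 8->-6; result -6.
  D5: runs — E10 8->-6; D2 8->-6; result -6.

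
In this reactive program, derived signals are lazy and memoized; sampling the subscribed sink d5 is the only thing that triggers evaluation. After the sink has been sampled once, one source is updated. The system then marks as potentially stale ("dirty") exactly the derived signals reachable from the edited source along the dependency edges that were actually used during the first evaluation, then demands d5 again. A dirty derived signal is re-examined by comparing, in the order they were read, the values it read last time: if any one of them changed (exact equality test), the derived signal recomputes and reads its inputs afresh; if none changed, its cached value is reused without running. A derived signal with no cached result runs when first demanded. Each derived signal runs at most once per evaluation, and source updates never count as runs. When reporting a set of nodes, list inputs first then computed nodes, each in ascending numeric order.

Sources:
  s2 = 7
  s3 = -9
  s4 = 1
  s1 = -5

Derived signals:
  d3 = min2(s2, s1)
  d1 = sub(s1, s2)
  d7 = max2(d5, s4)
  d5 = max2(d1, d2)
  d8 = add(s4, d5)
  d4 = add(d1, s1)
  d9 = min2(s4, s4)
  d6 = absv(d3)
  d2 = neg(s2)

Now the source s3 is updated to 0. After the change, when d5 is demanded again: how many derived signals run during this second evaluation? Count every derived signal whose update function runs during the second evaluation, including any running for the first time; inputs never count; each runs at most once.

0 derived signals run: none.
Note the shortcut — nothing in the graph depends on s3 at all, so no recomputation happens.

First demand of the output computes:
  d1 = sub(-5, 7) = -12
  d2 = neg(7) = -7
  d5 = max2(-12, -7) = -7

After the edit, cleaning proceeds:
  no node depends on s3 at all; the second demand re-runs nothing.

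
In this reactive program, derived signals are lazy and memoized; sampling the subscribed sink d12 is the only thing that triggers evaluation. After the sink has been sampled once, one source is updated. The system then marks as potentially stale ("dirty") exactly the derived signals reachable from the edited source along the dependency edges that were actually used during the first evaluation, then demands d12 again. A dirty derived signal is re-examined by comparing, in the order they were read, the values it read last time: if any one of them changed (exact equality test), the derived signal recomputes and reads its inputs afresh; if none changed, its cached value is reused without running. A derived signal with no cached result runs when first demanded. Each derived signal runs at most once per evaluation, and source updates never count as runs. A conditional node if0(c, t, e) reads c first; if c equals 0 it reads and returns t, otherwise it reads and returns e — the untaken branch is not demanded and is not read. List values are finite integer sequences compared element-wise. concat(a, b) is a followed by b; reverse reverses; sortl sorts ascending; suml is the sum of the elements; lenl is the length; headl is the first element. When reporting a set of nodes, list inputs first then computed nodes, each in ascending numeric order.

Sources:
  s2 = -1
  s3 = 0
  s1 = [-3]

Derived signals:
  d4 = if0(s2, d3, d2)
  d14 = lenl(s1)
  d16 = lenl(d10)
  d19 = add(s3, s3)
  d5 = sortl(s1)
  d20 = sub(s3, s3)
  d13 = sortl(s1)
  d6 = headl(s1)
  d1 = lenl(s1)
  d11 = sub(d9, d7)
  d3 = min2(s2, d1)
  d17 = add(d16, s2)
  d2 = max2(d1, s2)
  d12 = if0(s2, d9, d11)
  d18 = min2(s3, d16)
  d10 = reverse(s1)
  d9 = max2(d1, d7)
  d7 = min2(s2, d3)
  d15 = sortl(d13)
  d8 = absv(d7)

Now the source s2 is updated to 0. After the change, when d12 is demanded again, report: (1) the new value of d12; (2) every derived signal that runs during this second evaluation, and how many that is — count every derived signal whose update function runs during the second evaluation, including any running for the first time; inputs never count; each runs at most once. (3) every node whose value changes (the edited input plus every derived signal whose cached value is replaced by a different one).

First demand of the output computes:
  d1 = lenl([-3]) = 1
  d3 = min2(-1, 1) = -1
  d7 = min2(-1, -1) = -1
  d9 = max2(1, -1) = 1
  d11 = sub(1, -1) = 2
  d12 = if0(s2=-1 -> else branch d11) = 2

After the edit, cleaning proceeds:
  d3: a read changed (s2 -1->0) — executes, giving 0.
  d7: a read changed (s2 -1->0; d3 -1->0) — executes, giving 0.
  d9: a read changed (d7 -1->0) — executes, giving 1 — identical to its old value.
  d11: stays stale; no demand reaches it after the flip.
  d12: a read changed (s2 -1->0) — executes, giving 1.

Note the branch switch — demand abandons d11, which is never re-examined.

Demanding d12 again yields 1.
4 derived signals run: d3, d7, d9, d12.
The nodes whose values change: s2, d3, d7, d12.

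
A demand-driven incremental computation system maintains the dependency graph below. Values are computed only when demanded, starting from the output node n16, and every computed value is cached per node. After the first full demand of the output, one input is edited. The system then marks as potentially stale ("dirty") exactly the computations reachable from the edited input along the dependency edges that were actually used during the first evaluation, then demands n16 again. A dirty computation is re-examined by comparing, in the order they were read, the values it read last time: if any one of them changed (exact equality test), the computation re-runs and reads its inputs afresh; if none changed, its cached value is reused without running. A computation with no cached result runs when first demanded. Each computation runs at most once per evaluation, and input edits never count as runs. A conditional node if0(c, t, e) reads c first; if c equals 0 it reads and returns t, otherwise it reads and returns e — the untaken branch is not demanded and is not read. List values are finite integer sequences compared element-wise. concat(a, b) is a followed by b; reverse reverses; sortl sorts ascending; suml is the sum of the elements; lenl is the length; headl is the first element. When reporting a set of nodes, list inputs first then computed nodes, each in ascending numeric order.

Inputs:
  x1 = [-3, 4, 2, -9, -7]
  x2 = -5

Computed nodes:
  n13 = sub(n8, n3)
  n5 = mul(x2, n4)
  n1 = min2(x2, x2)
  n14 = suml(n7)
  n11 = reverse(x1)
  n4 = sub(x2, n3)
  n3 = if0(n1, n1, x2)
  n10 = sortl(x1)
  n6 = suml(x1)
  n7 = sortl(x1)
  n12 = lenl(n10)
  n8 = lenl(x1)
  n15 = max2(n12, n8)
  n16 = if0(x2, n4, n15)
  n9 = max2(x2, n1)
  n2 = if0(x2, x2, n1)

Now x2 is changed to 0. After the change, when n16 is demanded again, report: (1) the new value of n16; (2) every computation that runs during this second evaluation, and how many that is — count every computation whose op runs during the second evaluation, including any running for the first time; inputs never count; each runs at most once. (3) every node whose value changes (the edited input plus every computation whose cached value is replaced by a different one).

New value of n16: 0.
Computations that run: n1, n3, n4, n16 — 4 in total.
Values that change: x2, n16.
Key observation: a condition flipped, so demand reaches new nodes — n1, n3, n4 run for the first time.

First evaluation (everything demanded from the output):
  n8 = lenl([-3, 4, 2, -9, -7]) = 5
  n10 = sortl([-3, 4, 2, -9, -7]) = [-9, -7, -3, 2, 4]
  n12 = lenl([-9, -7, -3, 2, 4]) = 5
  n15 = max2(5, 5) = 5
  n16 = if0(x2=-5 -> else branch n15) = 5

Propagation after the edit:
  n1: demanded for the first time — runs, produces 0.
  n3: demanded for the first time — runs, produces 0.
  n4: demanded for the first time — runs, produces 0.
  n16: runs — x2 -5->0; result 0.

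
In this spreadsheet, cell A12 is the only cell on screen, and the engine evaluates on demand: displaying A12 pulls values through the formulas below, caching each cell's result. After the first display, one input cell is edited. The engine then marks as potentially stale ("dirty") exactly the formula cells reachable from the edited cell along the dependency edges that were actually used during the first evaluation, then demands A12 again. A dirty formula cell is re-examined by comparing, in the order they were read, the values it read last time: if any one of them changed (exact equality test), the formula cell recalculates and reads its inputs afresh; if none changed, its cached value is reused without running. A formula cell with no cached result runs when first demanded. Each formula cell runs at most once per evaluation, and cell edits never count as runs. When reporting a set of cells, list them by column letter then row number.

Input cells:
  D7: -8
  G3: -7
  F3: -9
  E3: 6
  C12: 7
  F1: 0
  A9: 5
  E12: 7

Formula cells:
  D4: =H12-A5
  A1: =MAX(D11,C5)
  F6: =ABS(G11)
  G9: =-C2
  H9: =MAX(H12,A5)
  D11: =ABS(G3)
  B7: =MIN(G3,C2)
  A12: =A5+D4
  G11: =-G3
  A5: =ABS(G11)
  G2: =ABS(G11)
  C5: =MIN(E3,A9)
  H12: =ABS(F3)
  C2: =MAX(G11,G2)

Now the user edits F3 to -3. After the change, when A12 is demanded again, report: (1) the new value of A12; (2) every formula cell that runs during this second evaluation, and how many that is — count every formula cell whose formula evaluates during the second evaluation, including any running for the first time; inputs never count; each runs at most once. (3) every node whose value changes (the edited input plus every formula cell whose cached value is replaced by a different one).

Initial pass — values computed on the first demand:
  G11 = -(-7) = 7
  A5 = ABS(7) = 7
  H12 = ABS(-9) = 9
  D4 = 9 - 7 = 2
  A12 = 7 + 2 = 9

Second demand — change propagation:
  H12: re-runs because F3 -9->-3; new result 3.
  D4: re-runs because H12 9->3; new result -4.
  A12: re-runs because D4 2->-4; new result 3.

A12 now evaluates to 3.
Run set: A12, D4, H12 (3 run).
Changed values: A12, D4, F3, H12.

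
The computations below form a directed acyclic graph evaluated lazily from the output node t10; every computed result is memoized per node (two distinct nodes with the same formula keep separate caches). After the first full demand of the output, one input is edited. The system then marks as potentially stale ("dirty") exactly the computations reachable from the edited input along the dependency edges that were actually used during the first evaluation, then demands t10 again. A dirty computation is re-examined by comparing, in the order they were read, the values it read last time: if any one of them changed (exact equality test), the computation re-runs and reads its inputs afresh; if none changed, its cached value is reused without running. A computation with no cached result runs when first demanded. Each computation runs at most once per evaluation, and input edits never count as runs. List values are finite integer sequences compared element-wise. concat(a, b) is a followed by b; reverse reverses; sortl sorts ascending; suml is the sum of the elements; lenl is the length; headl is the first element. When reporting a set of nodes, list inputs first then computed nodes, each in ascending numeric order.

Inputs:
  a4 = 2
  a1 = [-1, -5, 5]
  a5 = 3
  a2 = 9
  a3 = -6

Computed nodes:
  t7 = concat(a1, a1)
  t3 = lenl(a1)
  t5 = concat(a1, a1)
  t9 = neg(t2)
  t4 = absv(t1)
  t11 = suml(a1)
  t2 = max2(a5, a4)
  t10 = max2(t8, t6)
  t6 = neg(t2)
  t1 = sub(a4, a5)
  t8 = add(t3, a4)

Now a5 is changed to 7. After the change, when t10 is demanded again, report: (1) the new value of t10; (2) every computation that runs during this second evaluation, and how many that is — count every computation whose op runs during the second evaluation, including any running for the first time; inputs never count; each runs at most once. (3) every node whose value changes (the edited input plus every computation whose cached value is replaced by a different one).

Demanding t10 again yields 5.
3 computations run: t2, t6, t10.
The nodes whose values change: a5, t2, t6.

First demand of the output computes:
  t2 = max2(3, 2) = 3
  t3 = lenl([-1, -5, 5]) = 3
  t6 = neg(3) = -3
  t8 = add(3, 2) = 5
  t10 = max2(5, -3) = 5

After the edit, cleaning proceeds:
  t2: a read changed (a5 3->7) — executes, giving 7.
  t6: a read changed (t2 3->7) — executes, giving -7.
  t10: a read changed (t6 -3->-7) — executes, giving 5 — identical to its old value.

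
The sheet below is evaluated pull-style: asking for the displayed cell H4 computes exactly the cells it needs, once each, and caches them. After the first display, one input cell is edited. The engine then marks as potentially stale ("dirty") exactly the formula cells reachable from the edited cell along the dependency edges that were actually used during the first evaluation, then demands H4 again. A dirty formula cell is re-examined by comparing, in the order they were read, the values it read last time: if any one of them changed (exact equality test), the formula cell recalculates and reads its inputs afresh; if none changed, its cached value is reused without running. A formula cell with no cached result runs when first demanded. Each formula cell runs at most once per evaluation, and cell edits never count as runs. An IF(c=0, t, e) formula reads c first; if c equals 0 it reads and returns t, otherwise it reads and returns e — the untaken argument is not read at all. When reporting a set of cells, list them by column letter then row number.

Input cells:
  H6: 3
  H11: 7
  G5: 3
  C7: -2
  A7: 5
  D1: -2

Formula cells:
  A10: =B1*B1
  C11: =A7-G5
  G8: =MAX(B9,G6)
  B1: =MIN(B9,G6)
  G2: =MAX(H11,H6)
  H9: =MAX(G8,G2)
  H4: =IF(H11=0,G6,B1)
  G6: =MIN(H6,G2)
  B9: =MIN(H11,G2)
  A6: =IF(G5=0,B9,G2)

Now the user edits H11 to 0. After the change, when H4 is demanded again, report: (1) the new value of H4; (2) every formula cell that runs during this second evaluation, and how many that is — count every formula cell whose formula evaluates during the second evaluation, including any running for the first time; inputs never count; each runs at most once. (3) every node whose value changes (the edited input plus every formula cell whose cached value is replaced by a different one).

First demand of the output computes:
  G2 = MAX(7, 3) = 7
  B9 = MIN(7, 7) = 7
  G6 = MIN(3, 7) = 3
  B1 = MIN(7, 3) = 3
  H4 = IF(H11=0: H11=7 -> else branch B1) = 3

After the edit, cleaning proceeds:
  G2: a read changed (H11 7->0) — executes, giving 3.
  B9: stays stale; no demand reaches it after the flip.
  G6: a read changed (G2 7->3) — executes, giving 3 — identical to its old value.
  B1: stays stale; no demand reaches it after the flip.
  H4: a read changed (H11 7->0) — executes, giving 3 — identical to its old value.

Note the branch switch — demand abandons B1, B9, which are never re-examined.

Demanding H4 again yields 3.
3 formula cells run: G2, G6, H4.
The nodes whose values change: G2, H11.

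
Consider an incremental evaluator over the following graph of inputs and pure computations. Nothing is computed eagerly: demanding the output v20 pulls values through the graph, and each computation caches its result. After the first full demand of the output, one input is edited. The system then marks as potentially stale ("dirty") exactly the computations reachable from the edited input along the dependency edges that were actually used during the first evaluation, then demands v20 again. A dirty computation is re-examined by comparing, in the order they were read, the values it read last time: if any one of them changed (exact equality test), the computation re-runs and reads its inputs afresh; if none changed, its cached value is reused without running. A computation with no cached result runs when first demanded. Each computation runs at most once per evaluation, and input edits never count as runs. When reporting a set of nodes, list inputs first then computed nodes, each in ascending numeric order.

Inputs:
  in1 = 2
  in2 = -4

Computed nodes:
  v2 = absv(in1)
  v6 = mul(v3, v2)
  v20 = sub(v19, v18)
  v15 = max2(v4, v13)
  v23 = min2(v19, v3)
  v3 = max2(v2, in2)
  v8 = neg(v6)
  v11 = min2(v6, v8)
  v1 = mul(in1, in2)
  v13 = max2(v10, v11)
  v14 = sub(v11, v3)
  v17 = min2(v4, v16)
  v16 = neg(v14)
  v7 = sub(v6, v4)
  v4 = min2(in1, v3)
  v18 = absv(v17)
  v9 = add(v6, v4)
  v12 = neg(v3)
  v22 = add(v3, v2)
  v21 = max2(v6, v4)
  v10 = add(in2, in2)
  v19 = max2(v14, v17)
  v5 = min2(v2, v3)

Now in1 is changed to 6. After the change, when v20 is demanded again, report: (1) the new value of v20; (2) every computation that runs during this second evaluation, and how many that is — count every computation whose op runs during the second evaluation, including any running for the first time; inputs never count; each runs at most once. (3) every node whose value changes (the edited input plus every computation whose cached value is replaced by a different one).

v20 now evaluates to 0.
Run set: v2, v3, v4, v6, v8, v11, v14, v16, v17, v18, v19, v20 (12 run).
Changed values: in1, v2, v3, v4, v6, v8, v11, v14, v16, v17, v18, v19.

Initial pass — values computed on the first demand:
  v2 = absv(2) = 2
  v3 = max2(2, -4) = 2
  v4 = min2(2, 2) = 2
  v6 = mul(2, 2) = 4
  v8 = neg(4) = -4
  v11 = min2(4, -4) = -4
  v14 = sub(-4, 2) = -6
  v16 = neg(-6) = 6
  v17 = min2(2, 6) = 2
  v18 = absv(2) = 2
  v19 = max2(-6, 2) = 2
  v20 = sub(2, 2) = 0

Second demand — change propagation:
  v2: re-runs because in1 2->6; new result 6.
  v3: re-runs because v2 2->6; new result 6.
  v4: re-runs because in1 2->6; v3 2->6; new result 6.
  v6: re-runs because v3 2->6; v2 2->6; new result 36.
  v8: re-runs because v6 4->36; new result -36.
  v11: re-runs because v6 4->36; v8 -4->-36; new result -36.
  v14: re-runs because v11 -4->-36; v3 2->6; new result -42.
  v16: re-runs because v14 -6->-42; new result 42.
  v17: re-runs because v4 2->6; v16 6->42; new result 6.
  v18: re-runs because v17 2->6; new result 6.
  v19: re-runs because v14 -6->-42; v17 2->6; new result 6.
  v20: re-runs because v19 2->6; v18 2->6; new result 0 (unchanged).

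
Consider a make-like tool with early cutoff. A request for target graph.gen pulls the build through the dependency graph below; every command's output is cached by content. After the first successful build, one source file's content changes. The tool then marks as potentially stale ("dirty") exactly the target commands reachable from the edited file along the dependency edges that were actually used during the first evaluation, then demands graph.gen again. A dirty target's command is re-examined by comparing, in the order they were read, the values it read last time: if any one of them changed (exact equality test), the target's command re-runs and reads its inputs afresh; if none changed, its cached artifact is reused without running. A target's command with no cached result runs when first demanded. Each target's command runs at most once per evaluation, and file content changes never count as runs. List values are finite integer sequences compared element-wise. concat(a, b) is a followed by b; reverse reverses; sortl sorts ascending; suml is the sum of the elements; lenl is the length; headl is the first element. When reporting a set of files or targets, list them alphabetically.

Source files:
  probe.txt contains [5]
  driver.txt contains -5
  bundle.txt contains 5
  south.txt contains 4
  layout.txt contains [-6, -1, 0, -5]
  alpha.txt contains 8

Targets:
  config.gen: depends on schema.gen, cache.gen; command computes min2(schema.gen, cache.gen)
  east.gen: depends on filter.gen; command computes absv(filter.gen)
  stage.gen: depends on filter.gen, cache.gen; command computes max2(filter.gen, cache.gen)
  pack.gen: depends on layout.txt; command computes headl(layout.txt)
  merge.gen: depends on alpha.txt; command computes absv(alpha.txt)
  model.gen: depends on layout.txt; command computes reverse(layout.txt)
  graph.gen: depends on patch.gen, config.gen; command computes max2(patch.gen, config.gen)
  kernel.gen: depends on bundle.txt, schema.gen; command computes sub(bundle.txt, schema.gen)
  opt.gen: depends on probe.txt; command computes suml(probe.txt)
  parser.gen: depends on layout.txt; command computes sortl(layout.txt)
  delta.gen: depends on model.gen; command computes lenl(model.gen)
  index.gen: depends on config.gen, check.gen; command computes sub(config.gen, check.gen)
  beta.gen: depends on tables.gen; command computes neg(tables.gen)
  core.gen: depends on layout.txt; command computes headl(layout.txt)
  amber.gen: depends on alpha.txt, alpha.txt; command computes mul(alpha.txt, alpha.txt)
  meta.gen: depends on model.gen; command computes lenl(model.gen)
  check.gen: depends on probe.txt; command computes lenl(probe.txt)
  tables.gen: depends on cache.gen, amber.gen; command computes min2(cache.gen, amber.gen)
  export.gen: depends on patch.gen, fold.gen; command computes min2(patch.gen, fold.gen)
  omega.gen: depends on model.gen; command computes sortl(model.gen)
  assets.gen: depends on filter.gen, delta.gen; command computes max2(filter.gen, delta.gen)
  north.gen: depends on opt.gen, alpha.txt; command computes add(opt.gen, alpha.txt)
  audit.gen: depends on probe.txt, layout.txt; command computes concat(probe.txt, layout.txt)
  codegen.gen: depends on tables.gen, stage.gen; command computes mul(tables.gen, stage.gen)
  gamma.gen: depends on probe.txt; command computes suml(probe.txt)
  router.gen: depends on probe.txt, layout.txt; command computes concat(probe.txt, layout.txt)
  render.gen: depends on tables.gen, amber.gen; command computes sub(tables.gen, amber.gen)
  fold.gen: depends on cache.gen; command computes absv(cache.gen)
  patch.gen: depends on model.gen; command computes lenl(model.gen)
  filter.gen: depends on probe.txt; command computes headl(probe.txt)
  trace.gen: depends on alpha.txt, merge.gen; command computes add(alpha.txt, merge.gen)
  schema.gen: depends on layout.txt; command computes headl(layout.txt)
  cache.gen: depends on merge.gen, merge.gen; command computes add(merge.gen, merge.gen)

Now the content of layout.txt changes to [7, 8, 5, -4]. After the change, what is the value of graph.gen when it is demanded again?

First demand of the output computes:
  merge.gen = absv(8) = 8
  cache.gen = add(8, 8) = 16
  model.gen = reverse([-6, -1, 0, -5]) = [-5, 0, -1, -6]
  patch.gen = lenl([-5, 0, -1, -6]) = 4
  schema.gen = headl([-6, -1, 0, -5]) = -6
  config.gen = min2(-6, 16) = -6
  graph.gen = max2(4, -6) = 4

After the edit, cleaning proceeds:
  model.gen: a read changed (layout.txt [-6, -1, 0, -5]->[7, 8, 5, -4]) — executes, giving [-4, 5, 8, 7].
  patch.gen: a read changed (model.gen [-5, 0, -1, -6]->[-4, 5, 8, 7]) — executes, giving 4 — identical to its old value.
  schema.gen: a read changed (layout.txt [-6, -1, 0, -5]->[7, 8, 5, -4]) — executes, giving 7.
  config.gen: a read changed (schema.gen -6->7) — executes, giving 7.
  graph.gen: a read changed (config.gen -6->7) — executes, giving 7.

Demanding graph.gen again yields 7.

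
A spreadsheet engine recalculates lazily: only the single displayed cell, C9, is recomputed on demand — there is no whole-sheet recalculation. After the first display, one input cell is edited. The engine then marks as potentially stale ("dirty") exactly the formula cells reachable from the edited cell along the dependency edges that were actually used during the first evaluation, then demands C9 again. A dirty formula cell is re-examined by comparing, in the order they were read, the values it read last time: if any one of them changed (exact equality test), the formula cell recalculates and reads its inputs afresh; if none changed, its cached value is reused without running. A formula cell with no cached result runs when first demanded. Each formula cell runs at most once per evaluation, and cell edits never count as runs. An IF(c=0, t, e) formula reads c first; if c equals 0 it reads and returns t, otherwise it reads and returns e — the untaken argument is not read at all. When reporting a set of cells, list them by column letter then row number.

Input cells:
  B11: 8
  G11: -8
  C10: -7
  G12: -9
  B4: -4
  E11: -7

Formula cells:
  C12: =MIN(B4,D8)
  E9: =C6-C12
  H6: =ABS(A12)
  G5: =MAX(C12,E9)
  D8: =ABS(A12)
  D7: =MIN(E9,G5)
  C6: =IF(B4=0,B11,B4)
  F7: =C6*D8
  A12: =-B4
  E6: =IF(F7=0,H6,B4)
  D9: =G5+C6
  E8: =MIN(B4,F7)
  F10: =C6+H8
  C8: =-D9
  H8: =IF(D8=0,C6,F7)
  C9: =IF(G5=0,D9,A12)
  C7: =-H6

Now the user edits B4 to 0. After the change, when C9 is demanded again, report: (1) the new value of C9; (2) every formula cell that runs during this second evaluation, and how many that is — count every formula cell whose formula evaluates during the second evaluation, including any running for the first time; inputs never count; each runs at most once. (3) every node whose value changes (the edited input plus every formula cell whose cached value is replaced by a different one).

New value of C9: 0.
Formula cells that run: A12, C6, C9, C12, D8, E9, G5 — 7 in total.
Values that change: A12, B4, C6, C9, C12, D8, E9, G5.
Key observation: a condition flipped, so demand moved to the other branch — D9 is never re-examined.

First evaluation (everything demanded from the output):
  A12 = -(-4) = 4
  C6 = IF(B4=0: B4=-4 -> else branch B4) = -4
  D8 = ABS(4) = 4
  C12 = MIN(-4, 4) = -4
  E9 = -4 - -4 = 0
  G5 = MAX(-4, 0) = 0
  D9 = 0 + -4 = -4
  C9 = IF(G5=0: G5=0 -> then branch D9) = -4

Propagation after the edit:
  A12: runs — B4 -4->0; result 0.
  C6: runs — B4 -4->0; B4 -4->0; result 8.
  D8: runs — A12 4->0; result 0.
  C12: runs — B4 -4->0; D8 4->0; result 0.
  E9: runs — C6 -4->8; C12 -4->0; result 8.
  G5: runs — C12 -4->0; E9 0->8; result 8.
  D9: marked dirty but never re-examined — demand shifted away from it.
  C9: runs — G5 0->8; result 0.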